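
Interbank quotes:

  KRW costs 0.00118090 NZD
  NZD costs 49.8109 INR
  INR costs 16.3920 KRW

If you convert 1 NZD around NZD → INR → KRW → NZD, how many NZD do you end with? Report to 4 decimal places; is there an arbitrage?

Around NZD → INR → KRW → NZD: 1 × 49.8109 × 16.3920 × 0.00118090 = 0.964205
Product < 1; profitable direction is NZD → KRW → INR → NZD.

0.9642 (arbitrage exists)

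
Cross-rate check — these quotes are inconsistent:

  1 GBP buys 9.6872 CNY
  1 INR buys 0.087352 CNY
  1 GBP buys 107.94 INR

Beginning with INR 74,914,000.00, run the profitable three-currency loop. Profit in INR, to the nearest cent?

Profit: INR 2,053,252.91

Profitable loop is INR → GBP → CNY → INR:
INR 74,914,000.00 ÷ 107.94 = GBP 694,033.72
GBP 694,033.72 × 9.6872 = CNY 6,723,243.48
CNY 6,723,243.48 ÷ 0.087352 = INR 76,967,252.91
Profit = INR 76,967,252.91 − INR 74,914,000.00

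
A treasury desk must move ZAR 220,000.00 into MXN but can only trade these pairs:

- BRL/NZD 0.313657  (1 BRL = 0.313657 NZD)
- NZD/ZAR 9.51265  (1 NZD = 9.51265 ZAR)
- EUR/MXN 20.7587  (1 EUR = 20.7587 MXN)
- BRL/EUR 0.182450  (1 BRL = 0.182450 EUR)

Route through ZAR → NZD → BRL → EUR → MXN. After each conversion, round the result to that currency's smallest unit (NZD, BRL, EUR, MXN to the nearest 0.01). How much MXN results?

MXN 279,260.98

ZAR 220,000.00 ÷ 9.51265 = NZD 23,127.10
NZD 23,127.10 ÷ 0.313657 = BRL 73,733.73
BRL 73,733.73 × 0.182450 = EUR 13,452.72
EUR 13,452.72 × 20.7587 = MXN 279,260.98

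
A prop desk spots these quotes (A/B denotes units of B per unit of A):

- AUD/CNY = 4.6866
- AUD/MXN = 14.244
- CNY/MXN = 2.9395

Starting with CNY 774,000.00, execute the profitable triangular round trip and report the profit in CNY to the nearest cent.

Profit: CNY 26,279.28

Profitable loop is CNY → AUD → MXN → CNY:
CNY 774,000.00 ÷ 4.6866 = AUD 165,151.71
AUD 165,151.71 × 14.244 = MXN 2,352,420.94
MXN 2,352,420.94 ÷ 2.9395 = CNY 800,279.28
Profit = CNY 800,279.28 − CNY 774,000.00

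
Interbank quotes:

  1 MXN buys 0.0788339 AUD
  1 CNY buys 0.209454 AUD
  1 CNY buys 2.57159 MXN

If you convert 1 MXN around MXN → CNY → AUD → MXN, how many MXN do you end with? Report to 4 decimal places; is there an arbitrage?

Around MXN → CNY → AUD → MXN: 1 ÷ 2.57159 × 0.209454 ÷ 0.0788339 = 1.033175
Product > 1; profitable direction is MXN → CNY → AUD → MXN.

1.0332 (arbitrage exists)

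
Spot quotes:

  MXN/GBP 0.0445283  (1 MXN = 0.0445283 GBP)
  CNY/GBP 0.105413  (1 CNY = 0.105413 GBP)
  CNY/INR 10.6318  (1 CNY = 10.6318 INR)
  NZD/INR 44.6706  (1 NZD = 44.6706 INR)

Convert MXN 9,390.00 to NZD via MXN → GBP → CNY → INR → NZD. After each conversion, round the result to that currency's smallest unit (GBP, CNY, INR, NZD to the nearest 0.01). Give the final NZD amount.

NZD 944.04

MXN 9,390.00 × 0.0445283 = GBP 418.12
GBP 418.12 ÷ 0.105413 = CNY 3,966.49
CNY 3,966.49 × 10.6318 = INR 42,170.93
INR 42,170.93 ÷ 44.6706 = NZD 944.04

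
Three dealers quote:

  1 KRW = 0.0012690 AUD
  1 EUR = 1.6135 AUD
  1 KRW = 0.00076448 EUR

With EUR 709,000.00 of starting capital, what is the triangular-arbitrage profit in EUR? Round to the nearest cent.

Profitable loop is EUR → KRW → AUD → EUR:
EUR 709,000.00 ÷ 0.00076448 = KRW 927,427,794
KRW 927,427,794 × 0.0012690 = AUD 1,176,905.87
AUD 1,176,905.87 ÷ 1.6135 = EUR 729,411.76
Profit = EUR 729,411.76 − EUR 709,000.00

Profit: EUR 20,411.76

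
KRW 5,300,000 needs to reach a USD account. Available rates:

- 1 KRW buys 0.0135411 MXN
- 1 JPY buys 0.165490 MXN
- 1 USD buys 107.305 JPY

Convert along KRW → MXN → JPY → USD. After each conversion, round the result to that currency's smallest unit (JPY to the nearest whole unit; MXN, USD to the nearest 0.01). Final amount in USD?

KRW 5,300,000 × 0.0135411 = MXN 71,767.83
MXN 71,767.83 ÷ 0.165490 = JPY 433,669
JPY 433,669 ÷ 107.305 = USD 4,041.46

USD 4,041.46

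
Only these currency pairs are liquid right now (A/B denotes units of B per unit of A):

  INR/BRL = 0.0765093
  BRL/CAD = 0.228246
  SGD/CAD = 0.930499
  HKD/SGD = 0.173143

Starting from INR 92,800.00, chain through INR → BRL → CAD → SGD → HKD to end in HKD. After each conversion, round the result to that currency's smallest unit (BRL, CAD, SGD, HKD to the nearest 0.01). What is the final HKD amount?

INR 92,800.00 × 0.0765093 = BRL 7,100.06
BRL 7,100.06 × 0.228246 = CAD 1,620.56
CAD 1,620.56 ÷ 0.930499 = SGD 1,741.60
SGD 1,741.60 ÷ 0.173143 = HKD 10,058.74

HKD 10,058.74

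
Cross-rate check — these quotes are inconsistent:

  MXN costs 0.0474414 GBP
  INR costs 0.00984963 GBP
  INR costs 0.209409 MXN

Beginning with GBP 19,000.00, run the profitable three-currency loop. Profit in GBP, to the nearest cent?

Profit: GBP 164.02

Profitable loop is GBP → INR → MXN → GBP:
GBP 19,000.00 ÷ 0.00984963 = INR 1,929,006.47
INR 1,929,006.47 × 0.209409 = MXN 403,951.32
MXN 403,951.32 × 0.0474414 = GBP 19,164.02
Profit = GBP 19,164.02 − GBP 19,000.00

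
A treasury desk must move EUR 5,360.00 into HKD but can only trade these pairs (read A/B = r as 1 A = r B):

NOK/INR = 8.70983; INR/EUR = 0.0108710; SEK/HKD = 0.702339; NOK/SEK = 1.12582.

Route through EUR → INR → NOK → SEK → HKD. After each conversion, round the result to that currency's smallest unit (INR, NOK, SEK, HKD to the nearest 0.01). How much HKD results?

EUR 5,360.00 ÷ 0.0108710 = INR 493,054.92
INR 493,054.92 ÷ 8.70983 = NOK 56,609.02
NOK 56,609.02 × 1.12582 = SEK 63,731.57
SEK 63,731.57 × 0.702339 = HKD 44,761.17

HKD 44,761.17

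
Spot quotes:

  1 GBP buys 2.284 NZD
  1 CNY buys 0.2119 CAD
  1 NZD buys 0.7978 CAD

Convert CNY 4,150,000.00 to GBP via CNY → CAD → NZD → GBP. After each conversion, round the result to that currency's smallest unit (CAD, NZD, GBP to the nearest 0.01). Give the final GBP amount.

CNY 4,150,000.00 × 0.2119 = CAD 879,385.00
CAD 879,385.00 ÷ 0.7978 = NZD 1,102,262.47
NZD 1,102,262.47 ÷ 2.284 = GBP 482,601.78

GBP 482,601.78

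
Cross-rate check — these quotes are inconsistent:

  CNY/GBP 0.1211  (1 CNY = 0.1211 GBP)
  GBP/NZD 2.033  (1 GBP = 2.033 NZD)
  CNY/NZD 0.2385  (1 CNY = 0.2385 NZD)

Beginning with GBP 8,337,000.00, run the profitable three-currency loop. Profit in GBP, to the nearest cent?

Profitable loop is GBP → NZD → CNY → GBP:
GBP 8,337,000.00 × 2.033 = NZD 16,949,121.00
NZD 16,949,121.00 ÷ 0.2385 = CNY 71,065,496.86
CNY 71,065,496.86 × 0.1211 = GBP 8,606,031.67
Profit = GBP 8,606,031.67 − GBP 8,337,000.00

Profit: GBP 269,031.67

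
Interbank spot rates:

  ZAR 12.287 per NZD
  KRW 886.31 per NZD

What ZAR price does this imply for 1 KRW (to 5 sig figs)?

KRW/ZAR = 0.013863

1 KRW ÷ 886.31 = 0.00112827 NZD
0.00112827 NZD × 12.287 = 0.0138631 ZAR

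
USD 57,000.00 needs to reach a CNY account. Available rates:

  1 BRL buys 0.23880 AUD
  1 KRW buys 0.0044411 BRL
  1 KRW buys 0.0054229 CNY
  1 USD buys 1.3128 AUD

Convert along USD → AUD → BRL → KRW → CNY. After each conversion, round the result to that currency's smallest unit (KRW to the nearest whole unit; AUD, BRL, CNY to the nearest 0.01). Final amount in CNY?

CNY 382,630.99

USD 57,000.00 × 1.3128 = AUD 74,829.60
AUD 74,829.60 ÷ 0.23880 = BRL 313,356.78
BRL 313,356.78 ÷ 0.0044411 = KRW 70,558,371
KRW 70,558,371 × 0.0054229 = CNY 382,630.99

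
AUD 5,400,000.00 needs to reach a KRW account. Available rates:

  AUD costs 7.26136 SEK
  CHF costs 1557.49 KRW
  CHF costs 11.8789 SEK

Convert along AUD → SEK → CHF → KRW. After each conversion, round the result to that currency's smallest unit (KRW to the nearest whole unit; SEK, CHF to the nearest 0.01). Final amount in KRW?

KRW 5,141,155,840

AUD 5,400,000.00 × 7.26136 = SEK 39,211,344.00
SEK 39,211,344.00 ÷ 11.8789 = CHF 3,300,923.82
CHF 3,300,923.82 × 1557.49 = KRW 5,141,155,840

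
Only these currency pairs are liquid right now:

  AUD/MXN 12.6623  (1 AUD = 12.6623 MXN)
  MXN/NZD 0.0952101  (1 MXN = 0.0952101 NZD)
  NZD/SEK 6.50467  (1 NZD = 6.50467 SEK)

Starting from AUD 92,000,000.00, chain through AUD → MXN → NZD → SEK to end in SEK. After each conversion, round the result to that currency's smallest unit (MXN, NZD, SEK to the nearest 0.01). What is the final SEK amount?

SEK 721,454,116.74

AUD 92,000,000.00 × 12.6623 = MXN 1,164,931,600.00
MXN 1,164,931,600.00 × 0.0952101 = NZD 110,913,254.13
NZD 110,913,254.13 × 6.50467 = SEK 721,454,116.74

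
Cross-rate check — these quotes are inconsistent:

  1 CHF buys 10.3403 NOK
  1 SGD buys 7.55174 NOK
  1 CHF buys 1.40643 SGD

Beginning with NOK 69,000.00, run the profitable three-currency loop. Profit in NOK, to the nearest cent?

Profitable loop is NOK → CHF → SGD → NOK:
NOK 69,000.00 ÷ 10.3403 = CHF 6,672.92
CHF 6,672.92 × 1.40643 = SGD 9,385.00
SGD 9,385.00 × 7.55174 = NOK 70,873.05
Profit = NOK 70,873.05 − NOK 69,000.00

Profit: NOK 1,873.05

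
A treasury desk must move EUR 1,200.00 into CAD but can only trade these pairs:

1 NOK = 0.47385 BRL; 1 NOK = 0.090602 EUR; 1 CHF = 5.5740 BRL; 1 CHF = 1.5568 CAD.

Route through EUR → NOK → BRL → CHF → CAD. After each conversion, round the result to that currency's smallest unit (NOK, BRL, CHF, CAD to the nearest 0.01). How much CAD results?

CAD 1,752.88

EUR 1,200.00 ÷ 0.090602 = NOK 13,244.74
NOK 13,244.74 × 0.47385 = BRL 6,276.02
BRL 6,276.02 ÷ 5.5740 = CHF 1,125.95
CHF 1,125.95 × 1.5568 = CAD 1,752.88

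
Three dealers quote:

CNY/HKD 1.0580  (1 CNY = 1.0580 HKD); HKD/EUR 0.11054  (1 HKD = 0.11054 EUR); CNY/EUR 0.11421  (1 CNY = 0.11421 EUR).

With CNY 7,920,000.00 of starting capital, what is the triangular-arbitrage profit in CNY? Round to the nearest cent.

Profitable loop is CNY → HKD → EUR → CNY:
CNY 7,920,000.00 × 1.0580 = HKD 8,379,360.00
HKD 8,379,360.00 × 0.11054 = EUR 926,254.45
EUR 926,254.45 ÷ 0.11421 = CNY 8,110,099.42
Profit = CNY 8,110,099.42 − CNY 7,920,000.00

Profit: CNY 190,099.42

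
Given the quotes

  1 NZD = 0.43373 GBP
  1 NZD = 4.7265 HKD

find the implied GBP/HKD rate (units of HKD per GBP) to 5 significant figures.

1 GBP ÷ 0.43373 = 2.30558 NZD
2.30558 NZD × 4.7265 = 10.8973 HKD

GBP/HKD = 10.897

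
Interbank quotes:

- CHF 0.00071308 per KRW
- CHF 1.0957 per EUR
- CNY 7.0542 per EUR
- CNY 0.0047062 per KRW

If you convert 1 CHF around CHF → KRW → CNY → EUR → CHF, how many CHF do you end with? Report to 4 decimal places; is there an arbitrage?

Around CHF → KRW → CNY → EUR → CHF: 1 ÷ 0.00071308 × 0.0047062 ÷ 7.0542 × 1.0957 = 1.025123
Product > 1; profitable direction is CHF → KRW → CNY → EUR → CHF.

1.0251 (arbitrage exists)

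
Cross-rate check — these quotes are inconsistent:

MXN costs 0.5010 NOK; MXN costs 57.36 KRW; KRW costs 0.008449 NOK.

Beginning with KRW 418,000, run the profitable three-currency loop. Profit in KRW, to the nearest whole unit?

Profitable loop is KRW → MXN → NOK → KRW:
KRW 418,000 ÷ 57.36 = MXN 7,287.31
MXN 7,287.31 × 0.5010 = NOK 3,650.94
NOK 3,650.94 ÷ 0.008449 = KRW 432,115
Profit = KRW 432,115 − KRW 418,000

Profit: KRW 14,115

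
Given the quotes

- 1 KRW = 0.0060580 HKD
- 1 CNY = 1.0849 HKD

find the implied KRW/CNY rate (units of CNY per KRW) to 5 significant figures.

1 KRW × 0.0060580 = 0.006058 HKD
0.006058 HKD ÷ 1.0849 = 0.00558392 CNY

KRW/CNY = 0.0055839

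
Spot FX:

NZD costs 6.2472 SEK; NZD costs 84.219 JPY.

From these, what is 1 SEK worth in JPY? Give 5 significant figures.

SEK/JPY = 13.481

1 SEK ÷ 6.2472 = 0.160072 NZD
0.160072 NZD × 84.219 = 13.4811 JPY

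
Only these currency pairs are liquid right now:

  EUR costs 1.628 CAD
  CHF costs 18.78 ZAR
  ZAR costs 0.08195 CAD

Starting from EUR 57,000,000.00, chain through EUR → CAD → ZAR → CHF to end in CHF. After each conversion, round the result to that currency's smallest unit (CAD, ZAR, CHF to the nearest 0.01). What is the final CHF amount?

EUR 57,000,000.00 × 1.628 = CAD 92,796,000.00
CAD 92,796,000.00 ÷ 0.08195 = ZAR 1,132,348,993.29
ZAR 1,132,348,993.29 ÷ 18.78 = CHF 60,295,473.55

CHF 60,295,473.55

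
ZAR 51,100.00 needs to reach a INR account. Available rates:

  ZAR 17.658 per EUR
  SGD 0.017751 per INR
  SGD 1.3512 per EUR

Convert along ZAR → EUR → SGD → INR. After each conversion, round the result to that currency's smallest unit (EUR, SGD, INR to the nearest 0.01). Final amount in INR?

ZAR 51,100.00 ÷ 17.658 = EUR 2,893.87
EUR 2,893.87 × 1.3512 = SGD 3,910.20
SGD 3,910.20 ÷ 0.017751 = INR 220,280.55

INR 220,280.55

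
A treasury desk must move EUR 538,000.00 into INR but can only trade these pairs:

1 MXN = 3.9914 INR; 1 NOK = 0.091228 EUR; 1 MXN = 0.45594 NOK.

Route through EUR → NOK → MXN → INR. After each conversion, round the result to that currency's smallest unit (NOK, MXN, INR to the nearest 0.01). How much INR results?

INR 51,626,380.72

EUR 538,000.00 ÷ 0.091228 = NOK 5,897,312.23
NOK 5,897,312.23 ÷ 0.45594 = MXN 12,934,404.15
MXN 12,934,404.15 × 3.9914 = INR 51,626,380.72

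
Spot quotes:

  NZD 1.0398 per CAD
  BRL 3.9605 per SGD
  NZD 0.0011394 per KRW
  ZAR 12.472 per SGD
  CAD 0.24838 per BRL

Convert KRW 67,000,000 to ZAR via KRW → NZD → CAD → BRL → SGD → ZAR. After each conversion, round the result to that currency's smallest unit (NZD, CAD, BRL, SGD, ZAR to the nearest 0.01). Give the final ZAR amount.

ZAR 930,830.63

KRW 67,000,000 × 0.0011394 = NZD 76,339.80
NZD 76,339.80 ÷ 1.0398 = CAD 73,417.77
CAD 73,417.77 ÷ 0.24838 = BRL 295,586.48
BRL 295,586.48 ÷ 3.9605 = SGD 74,633.63
SGD 74,633.63 × 12.472 = ZAR 930,830.63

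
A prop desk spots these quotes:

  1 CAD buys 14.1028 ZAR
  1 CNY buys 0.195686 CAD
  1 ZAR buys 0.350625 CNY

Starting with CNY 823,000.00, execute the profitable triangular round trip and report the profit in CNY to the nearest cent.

Profitable loop is CNY → ZAR → CAD → CNY:
CNY 823,000.00 ÷ 0.350625 = ZAR 2,347,237.08
ZAR 2,347,237.08 ÷ 14.1028 = CAD 166,437.66
CAD 166,437.66 ÷ 0.195686 = CNY 850,534.34
Profit = CNY 850,534.34 − CNY 823,000.00

Profit: CNY 27,534.34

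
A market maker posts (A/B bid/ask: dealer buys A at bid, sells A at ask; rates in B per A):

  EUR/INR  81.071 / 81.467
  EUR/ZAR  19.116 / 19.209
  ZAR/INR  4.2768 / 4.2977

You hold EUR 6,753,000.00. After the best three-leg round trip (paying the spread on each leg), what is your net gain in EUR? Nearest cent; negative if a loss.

Net profit: EUR 23,898.63

Best loop EUR → ZAR → INR → EUR:
EUR 6,753,000.00 × 19.116 (sell EUR at bid) = ZAR 129,090,348.00
ZAR 129,090,348.00 × 4.2768 (sell ZAR at bid) = INR 552,093,600.33
INR 552,093,600.33 ÷ 81.467 (buy EUR at ask) = EUR 6,776,898.63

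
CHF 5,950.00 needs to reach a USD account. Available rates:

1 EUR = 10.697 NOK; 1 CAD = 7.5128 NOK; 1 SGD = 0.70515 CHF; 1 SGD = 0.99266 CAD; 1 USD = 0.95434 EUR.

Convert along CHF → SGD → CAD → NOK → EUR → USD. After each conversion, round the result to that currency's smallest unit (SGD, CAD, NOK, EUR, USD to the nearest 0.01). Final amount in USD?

CHF 5,950.00 ÷ 0.70515 = SGD 8,437.92
SGD 8,437.92 × 0.99266 = CAD 8,375.99
CAD 8,375.99 × 7.5128 = NOK 62,927.14
NOK 62,927.14 ÷ 10.697 = EUR 5,882.69
EUR 5,882.69 ÷ 0.95434 = USD 6,164.14

USD 6,164.14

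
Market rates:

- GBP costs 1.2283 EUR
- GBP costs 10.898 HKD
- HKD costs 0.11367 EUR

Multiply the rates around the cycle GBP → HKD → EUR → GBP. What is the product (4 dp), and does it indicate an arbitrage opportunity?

1.0085 (arbitrage exists)

Around GBP → HKD → EUR → GBP: 1 × 10.898 × 0.11367 ÷ 1.2283 = 1.008529
Product > 1; profitable direction is GBP → HKD → EUR → GBP.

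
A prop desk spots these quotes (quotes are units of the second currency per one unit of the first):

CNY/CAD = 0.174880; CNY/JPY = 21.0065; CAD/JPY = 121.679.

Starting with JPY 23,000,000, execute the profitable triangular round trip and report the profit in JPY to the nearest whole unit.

Profit: JPY 298,605

Profitable loop is JPY → CNY → CAD → JPY:
JPY 23,000,000 ÷ 21.0065 = CNY 1,094,899.20
CNY 1,094,899.20 × 0.174880 = CAD 191,475.97
CAD 191,475.97 × 121.679 = JPY 23,298,605
Profit = JPY 23,298,605 − JPY 23,000,000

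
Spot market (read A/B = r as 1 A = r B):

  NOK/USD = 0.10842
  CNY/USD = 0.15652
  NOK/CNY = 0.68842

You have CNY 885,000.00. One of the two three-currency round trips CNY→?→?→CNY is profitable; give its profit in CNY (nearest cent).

Profitable loop is CNY → NOK → USD → CNY:
CNY 885,000.00 ÷ 0.68842 = NOK 1,285,552.42
NOK 1,285,552.42 × 0.10842 = USD 139,379.59
USD 139,379.59 ÷ 0.15652 = CNY 890,490.63
Profit = CNY 890,490.63 − CNY 885,000.00

Profit: CNY 5,490.63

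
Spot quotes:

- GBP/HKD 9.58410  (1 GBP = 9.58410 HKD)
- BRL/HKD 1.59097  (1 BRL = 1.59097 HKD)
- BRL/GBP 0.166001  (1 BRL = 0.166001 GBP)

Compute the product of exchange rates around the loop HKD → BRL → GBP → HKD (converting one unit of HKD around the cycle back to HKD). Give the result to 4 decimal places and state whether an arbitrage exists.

1.0000 (no arbitrage)

Around HKD → BRL → GBP → HKD: 1 ÷ 1.59097 × 0.166001 × 9.58410 = 1.000000
Product ≈ 1 (deviation 0.000%, within rounding noise).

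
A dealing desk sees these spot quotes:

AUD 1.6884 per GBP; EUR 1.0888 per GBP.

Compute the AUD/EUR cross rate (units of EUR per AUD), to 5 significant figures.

AUD/EUR = 0.64487

1 AUD ÷ 1.6884 = 0.592277 GBP
0.592277 GBP × 1.0888 = 0.644871 EUR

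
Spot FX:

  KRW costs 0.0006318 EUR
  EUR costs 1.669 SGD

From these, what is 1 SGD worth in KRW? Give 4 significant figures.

SGD/KRW = 948.3

1 SGD ÷ 1.669 = 0.599161 EUR
0.599161 EUR ÷ 0.0006318 = 948.34 KRW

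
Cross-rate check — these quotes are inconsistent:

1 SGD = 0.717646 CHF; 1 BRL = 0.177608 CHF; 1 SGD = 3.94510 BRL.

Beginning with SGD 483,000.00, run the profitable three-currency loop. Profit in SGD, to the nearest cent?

Profit: SGD 11,694.25

Profitable loop is SGD → CHF → BRL → SGD:
SGD 483,000.00 × 0.717646 = CHF 346,623.02
CHF 346,623.02 ÷ 0.177608 = BRL 1,951,618.27
BRL 1,951,618.27 ÷ 3.94510 = SGD 494,694.25
Profit = SGD 494,694.25 − SGD 483,000.00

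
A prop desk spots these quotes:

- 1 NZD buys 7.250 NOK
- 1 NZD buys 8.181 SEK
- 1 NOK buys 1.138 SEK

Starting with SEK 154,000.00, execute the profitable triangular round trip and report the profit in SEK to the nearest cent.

Profitable loop is SEK → NZD → NOK → SEK:
SEK 154,000.00 ÷ 8.181 = NZD 18,824.10
NZD 18,824.10 × 7.250 = NOK 136,474.76
NOK 136,474.76 × 1.138 = SEK 155,308.28
Profit = SEK 155,308.28 − SEK 154,000.00

Profit: SEK 1,308.28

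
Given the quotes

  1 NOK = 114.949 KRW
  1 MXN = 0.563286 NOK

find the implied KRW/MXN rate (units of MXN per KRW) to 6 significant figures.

KRW/MXN = 0.0154442

1 KRW ÷ 114.949 = 0.00869951 NOK
0.00869951 NOK ÷ 0.563286 = 0.0154442 MXN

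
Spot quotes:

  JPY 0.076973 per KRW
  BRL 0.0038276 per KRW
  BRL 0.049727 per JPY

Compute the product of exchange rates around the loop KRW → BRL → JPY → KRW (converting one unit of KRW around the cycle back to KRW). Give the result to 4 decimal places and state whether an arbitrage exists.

1.0000 (no arbitrage)

Around KRW → BRL → JPY → KRW: 1 × 0.0038276 ÷ 0.049727 ÷ 0.076973 = 0.999990
Product ≈ 1 (deviation 0.001%, within rounding noise).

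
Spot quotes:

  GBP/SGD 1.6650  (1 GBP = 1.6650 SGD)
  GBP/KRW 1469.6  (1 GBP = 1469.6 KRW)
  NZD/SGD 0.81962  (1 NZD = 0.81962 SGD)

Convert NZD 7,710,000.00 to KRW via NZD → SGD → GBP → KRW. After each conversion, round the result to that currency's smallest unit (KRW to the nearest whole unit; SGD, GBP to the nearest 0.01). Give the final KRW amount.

NZD 7,710,000.00 × 0.81962 = SGD 6,319,270.20
SGD 6,319,270.20 ÷ 1.6650 = GBP 3,795,357.48
GBP 3,795,357.48 × 1469.6 = KRW 5,577,657,353

KRW 5,577,657,353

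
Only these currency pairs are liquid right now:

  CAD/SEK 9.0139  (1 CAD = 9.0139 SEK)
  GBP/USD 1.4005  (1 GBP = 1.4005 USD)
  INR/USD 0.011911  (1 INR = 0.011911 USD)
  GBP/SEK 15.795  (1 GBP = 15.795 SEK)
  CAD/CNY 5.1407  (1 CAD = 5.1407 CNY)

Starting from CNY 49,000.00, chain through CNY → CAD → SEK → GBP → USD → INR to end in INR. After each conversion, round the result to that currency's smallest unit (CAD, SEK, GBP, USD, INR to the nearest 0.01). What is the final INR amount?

CNY 49,000.00 ÷ 5.1407 = CAD 9,531.78
CAD 9,531.78 × 9.0139 = SEK 85,918.51
SEK 85,918.51 ÷ 15.795 = GBP 5,439.60
GBP 5,439.60 × 1.4005 = USD 7,618.16
USD 7,618.16 ÷ 0.011911 = INR 639,590.29

INR 639,590.29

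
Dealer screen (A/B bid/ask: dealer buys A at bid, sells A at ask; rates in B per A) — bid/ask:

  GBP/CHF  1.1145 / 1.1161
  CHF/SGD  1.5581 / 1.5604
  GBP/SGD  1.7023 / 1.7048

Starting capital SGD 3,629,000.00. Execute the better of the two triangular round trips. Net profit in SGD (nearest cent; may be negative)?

Best loop SGD → GBP → CHF → SGD:
SGD 3,629,000.00 ÷ 1.7048 (buy GBP at ask) = GBP 2,128,695.45
GBP 2,128,695.45 × 1.1145 (sell GBP at bid) = CHF 2,372,431.08
CHF 2,372,431.08 × 1.5581 (sell CHF at bid) = SGD 3,696,484.86

Net profit: SGD 67,484.86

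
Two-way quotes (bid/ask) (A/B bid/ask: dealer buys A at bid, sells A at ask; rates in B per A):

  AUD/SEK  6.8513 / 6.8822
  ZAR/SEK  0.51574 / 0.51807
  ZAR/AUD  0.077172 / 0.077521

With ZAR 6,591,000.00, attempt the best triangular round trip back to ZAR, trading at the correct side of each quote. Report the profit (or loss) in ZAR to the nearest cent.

Net profit: ZAR 135,600.07

Best loop ZAR → AUD → SEK → ZAR:
ZAR 6,591,000.00 × 0.077172 (sell ZAR at bid) = AUD 508,640.65
AUD 508,640.65 × 6.8513 (sell AUD at bid) = SEK 3,484,849.70
SEK 3,484,849.70 ÷ 0.51807 (buy ZAR at ask) = ZAR 6,726,600.07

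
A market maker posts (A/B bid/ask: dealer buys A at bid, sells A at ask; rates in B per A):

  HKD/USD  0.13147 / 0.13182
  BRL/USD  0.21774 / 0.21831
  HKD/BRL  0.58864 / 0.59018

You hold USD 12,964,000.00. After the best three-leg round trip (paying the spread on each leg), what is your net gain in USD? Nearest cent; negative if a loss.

Best loop USD → BRL → HKD → USD:
USD 12,964,000.00 ÷ 0.21831 (buy BRL at ask) = BRL 59,383,445.56
BRL 59,383,445.56 ÷ 0.59018 (buy HKD at ask) = HKD 100,619,210.34
HKD 100,619,210.34 × 0.13147 (sell HKD at bid) = USD 13,228,407.58

Net profit: USD 264,407.58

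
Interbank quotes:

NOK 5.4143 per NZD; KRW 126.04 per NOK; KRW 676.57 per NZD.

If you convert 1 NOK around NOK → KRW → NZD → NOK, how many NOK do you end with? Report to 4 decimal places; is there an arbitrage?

Around NOK → KRW → NZD → NOK: 1 × 126.04 ÷ 676.57 × 5.4143 = 1.008644
Product > 1; profitable direction is NOK → KRW → NZD → NOK.

1.0086 (arbitrage exists)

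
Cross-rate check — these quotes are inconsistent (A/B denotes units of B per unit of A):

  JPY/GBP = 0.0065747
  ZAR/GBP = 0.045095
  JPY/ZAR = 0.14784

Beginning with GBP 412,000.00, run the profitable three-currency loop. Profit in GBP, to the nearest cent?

Profit: GBP 5,774.20

Profitable loop is GBP → JPY → ZAR → GBP:
GBP 412,000.00 ÷ 0.0065747 = JPY 62,664,456
JPY 62,664,456 × 0.14784 = ZAR 9,264,313.20
ZAR 9,264,313.20 × 0.045095 = GBP 417,774.20
Profit = GBP 417,774.20 − GBP 412,000.00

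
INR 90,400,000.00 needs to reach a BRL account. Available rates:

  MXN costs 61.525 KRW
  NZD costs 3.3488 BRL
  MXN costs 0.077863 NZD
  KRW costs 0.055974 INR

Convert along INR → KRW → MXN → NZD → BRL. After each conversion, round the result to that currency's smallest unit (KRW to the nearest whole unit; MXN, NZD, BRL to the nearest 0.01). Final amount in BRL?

INR 90,400,000.00 ÷ 0.055974 = KRW 1,615,035,552
KRW 1,615,035,552 ÷ 61.525 = MXN 26,250,069.92
MXN 26,250,069.92 × 0.077863 = NZD 2,043,909.19
NZD 2,043,909.19 × 3.3488 = BRL 6,844,643.10

BRL 6,844,643.10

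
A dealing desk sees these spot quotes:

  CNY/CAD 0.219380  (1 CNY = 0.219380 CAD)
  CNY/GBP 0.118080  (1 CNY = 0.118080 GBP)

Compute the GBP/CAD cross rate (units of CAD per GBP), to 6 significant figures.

GBP/CAD = 1.85789

1 GBP ÷ 0.118080 = 8.46883 CNY
8.46883 CNY × 0.219380 = 1.85789 CAD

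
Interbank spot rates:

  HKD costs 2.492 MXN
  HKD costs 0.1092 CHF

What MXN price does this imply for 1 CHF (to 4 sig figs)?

1 CHF ÷ 0.1092 = 9.15751 HKD
9.15751 HKD × 2.492 = 22.8205 MXN

CHF/MXN = 22.82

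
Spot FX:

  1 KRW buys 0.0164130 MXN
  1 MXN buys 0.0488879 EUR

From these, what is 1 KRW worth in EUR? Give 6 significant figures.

KRW/EUR = 0.000802397

1 KRW × 0.0164130 = 0.016413 MXN
0.016413 MXN × 0.0488879 = 0.000802397 EUR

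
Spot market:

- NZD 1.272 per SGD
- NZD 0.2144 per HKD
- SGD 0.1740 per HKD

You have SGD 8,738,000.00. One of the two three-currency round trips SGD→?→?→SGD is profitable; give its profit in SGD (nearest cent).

Profit: SGD 282,354.78

Profitable loop is SGD → NZD → HKD → SGD:
SGD 8,738,000.00 × 1.272 = NZD 11,114,736.00
NZD 11,114,736.00 ÷ 0.2144 = HKD 51,841,119.40
HKD 51,841,119.40 × 0.1740 = SGD 9,020,354.78
Profit = SGD 9,020,354.78 − SGD 8,738,000.00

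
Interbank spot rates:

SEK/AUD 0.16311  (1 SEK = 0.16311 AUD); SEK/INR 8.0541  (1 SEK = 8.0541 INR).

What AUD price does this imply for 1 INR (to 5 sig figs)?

INR/AUD = 0.020252

1 INR ÷ 8.0541 = 0.12416 SEK
0.12416 SEK × 0.16311 = 0.0202518 AUD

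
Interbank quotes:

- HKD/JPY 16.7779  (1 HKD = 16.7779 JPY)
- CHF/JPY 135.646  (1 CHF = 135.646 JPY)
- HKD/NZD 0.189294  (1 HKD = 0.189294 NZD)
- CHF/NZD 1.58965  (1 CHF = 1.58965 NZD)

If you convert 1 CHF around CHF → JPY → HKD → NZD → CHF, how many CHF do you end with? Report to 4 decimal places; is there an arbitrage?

Around CHF → JPY → HKD → NZD → CHF: 1 × 135.646 ÷ 16.7779 × 0.189294 ÷ 1.58965 = 0.962730
Product < 1; profitable direction is CHF → NZD → HKD → JPY → CHF.

0.9627 (arbitrage exists)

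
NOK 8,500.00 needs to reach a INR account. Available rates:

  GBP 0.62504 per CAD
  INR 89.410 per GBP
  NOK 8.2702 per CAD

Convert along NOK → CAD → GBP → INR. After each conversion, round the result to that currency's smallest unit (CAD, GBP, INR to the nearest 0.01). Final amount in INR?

NOK 8,500.00 ÷ 8.2702 = CAD 1,027.79
CAD 1,027.79 × 0.62504 = GBP 642.41
GBP 642.41 × 89.410 = INR 57,437.88

INR 57,437.88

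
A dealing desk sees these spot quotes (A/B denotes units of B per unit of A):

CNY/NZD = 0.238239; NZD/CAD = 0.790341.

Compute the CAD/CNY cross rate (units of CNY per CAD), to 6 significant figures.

1 CAD ÷ 0.790341 = 1.26528 NZD
1.26528 NZD ÷ 0.238239 = 5.31096 CNY

CAD/CNY = 5.31096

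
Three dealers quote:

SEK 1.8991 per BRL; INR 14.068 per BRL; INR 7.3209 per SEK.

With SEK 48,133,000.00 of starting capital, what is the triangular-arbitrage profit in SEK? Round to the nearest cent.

Profitable loop is SEK → BRL → INR → SEK:
SEK 48,133,000.00 ÷ 1.8991 = BRL 25,345,163.50
BRL 25,345,163.50 × 14.068 = INR 356,555,760.10
INR 356,555,760.10 ÷ 7.3209 = SEK 48,703,815.12
Profit = SEK 48,703,815.12 − SEK 48,133,000.00

Profit: SEK 570,815.12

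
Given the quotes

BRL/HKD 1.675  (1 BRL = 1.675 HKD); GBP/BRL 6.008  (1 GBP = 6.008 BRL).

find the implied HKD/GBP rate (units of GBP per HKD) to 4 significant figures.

HKD/GBP = 0.09937

1 HKD ÷ 1.675 = 0.597015 BRL
0.597015 BRL ÷ 6.008 = 0.09937 GBP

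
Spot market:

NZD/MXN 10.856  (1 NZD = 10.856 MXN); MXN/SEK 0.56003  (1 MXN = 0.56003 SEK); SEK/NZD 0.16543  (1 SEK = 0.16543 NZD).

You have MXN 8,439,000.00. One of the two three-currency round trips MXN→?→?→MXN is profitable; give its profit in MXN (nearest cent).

Profitable loop is MXN → SEK → NZD → MXN:
MXN 8,439,000.00 × 0.56003 = SEK 4,726,093.17
SEK 4,726,093.17 × 0.16543 = NZD 781,837.59
NZD 781,837.59 × 10.856 = MXN 8,487,628.91
Profit = MXN 8,487,628.91 − MXN 8,439,000.00

Profit: MXN 48,628.91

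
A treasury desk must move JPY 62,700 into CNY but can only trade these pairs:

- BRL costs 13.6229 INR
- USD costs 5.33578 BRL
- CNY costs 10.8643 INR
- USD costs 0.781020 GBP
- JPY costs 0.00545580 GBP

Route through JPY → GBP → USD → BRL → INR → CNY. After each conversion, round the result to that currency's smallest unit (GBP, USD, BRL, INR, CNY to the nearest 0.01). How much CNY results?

JPY 62,700 × 0.00545580 = GBP 342.08
GBP 342.08 ÷ 0.781020 = USD 437.99
USD 437.99 × 5.33578 = BRL 2,337.02
BRL 2,337.02 × 13.6229 = INR 31,836.99
INR 31,836.99 ÷ 10.8643 = CNY 2,930.42

CNY 2,930.42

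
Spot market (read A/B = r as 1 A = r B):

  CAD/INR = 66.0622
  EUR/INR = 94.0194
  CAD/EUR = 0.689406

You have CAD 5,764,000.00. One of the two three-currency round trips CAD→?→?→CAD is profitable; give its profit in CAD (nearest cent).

Profitable loop is CAD → INR → EUR → CAD:
CAD 5,764,000.00 × 66.0622 = INR 380,782,520.80
INR 380,782,520.80 ÷ 94.0194 = EUR 4,050,042.02
EUR 4,050,042.02 ÷ 0.689406 = CAD 5,874,683.45
Profit = CAD 5,874,683.45 − CAD 5,764,000.00

Profit: CAD 110,683.45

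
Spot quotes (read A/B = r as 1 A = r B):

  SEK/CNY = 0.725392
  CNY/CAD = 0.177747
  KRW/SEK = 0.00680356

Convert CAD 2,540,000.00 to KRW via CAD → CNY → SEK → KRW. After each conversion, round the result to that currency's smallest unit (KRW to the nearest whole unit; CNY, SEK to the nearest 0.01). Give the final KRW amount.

KRW 2,895,492,580

CAD 2,540,000.00 ÷ 0.177747 = CNY 14,289,973.95
CNY 14,289,973.95 ÷ 0.725392 = SEK 19,699,657.50
SEK 19,699,657.50 ÷ 0.00680356 = KRW 2,895,492,580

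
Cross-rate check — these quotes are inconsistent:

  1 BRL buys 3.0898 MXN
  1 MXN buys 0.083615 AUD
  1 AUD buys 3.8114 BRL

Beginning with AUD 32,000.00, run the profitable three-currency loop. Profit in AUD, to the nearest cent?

Profitable loop is AUD → MXN → BRL → AUD:
AUD 32,000.00 ÷ 0.083615 = MXN 382,706.45
MXN 382,706.45 ÷ 3.0898 = BRL 123,861.24
BRL 123,861.24 ÷ 3.8114 = AUD 32,497.57
Profit = AUD 32,497.57 − AUD 32,000.00

Profit: AUD 497.57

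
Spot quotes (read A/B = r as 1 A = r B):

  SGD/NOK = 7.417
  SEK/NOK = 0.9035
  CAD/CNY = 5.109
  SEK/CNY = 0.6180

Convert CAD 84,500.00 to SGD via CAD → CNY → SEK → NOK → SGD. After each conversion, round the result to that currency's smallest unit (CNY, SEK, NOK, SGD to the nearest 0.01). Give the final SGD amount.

SGD 85,094.99

CAD 84,500.00 × 5.109 = CNY 431,710.50
CNY 431,710.50 ÷ 0.6180 = SEK 698,560.68
SEK 698,560.68 × 0.9035 = NOK 631,149.57
NOK 631,149.57 ÷ 7.417 = SGD 85,094.99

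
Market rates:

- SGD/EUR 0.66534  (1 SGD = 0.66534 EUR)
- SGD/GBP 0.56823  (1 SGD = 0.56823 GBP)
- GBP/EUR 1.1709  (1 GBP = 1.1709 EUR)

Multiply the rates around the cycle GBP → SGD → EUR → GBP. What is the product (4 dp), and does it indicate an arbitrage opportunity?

1.0000 (no arbitrage)

Around GBP → SGD → EUR → GBP: 1 ÷ 0.56823 × 0.66534 ÷ 1.1709 = 0.999999
Product ≈ 1 (deviation 0.000%, within rounding noise).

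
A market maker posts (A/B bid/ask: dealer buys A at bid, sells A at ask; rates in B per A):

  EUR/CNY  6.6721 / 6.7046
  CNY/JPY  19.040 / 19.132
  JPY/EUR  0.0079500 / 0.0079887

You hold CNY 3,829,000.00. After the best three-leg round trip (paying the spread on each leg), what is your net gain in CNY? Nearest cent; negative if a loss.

Best loop CNY → JPY → EUR → CNY:
CNY 3,829,000.00 × 19.040 (sell CNY at bid) = JPY 72,904,160
JPY 72,904,160 × 0.0079500 (sell JPY at bid) = EUR 579,588.07
EUR 579,588.07 × 6.6721 (sell EUR at bid) = CNY 3,867,069.58

Net profit: CNY 38,069.58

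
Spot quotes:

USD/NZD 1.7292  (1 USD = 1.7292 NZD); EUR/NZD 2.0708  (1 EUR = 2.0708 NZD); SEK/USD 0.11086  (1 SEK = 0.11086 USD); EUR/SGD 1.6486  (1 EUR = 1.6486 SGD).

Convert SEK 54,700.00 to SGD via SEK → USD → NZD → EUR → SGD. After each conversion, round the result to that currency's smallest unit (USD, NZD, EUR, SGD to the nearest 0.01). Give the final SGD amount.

SEK 54,700.00 × 0.11086 = USD 6,064.04
USD 6,064.04 × 1.7292 = NZD 10,485.94
NZD 10,485.94 ÷ 2.0708 = EUR 5,063.71
EUR 5,063.71 × 1.6486 = SGD 8,348.03

SGD 8,348.03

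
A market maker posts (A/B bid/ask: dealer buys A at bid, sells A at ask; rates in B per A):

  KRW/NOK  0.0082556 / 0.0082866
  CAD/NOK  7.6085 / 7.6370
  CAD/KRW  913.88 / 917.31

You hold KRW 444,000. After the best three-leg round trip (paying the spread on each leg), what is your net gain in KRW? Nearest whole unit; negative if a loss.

Best loop KRW → CAD → NOK → KRW:
KRW 444,000 ÷ 917.31 (buy CAD at ask) = CAD 484.02
CAD 484.02 × 7.6085 (sell CAD at bid) = NOK 3,682.70
NOK 3,682.70 ÷ 0.0082866 (buy KRW at ask) = KRW 444,416

Net profit: KRW 416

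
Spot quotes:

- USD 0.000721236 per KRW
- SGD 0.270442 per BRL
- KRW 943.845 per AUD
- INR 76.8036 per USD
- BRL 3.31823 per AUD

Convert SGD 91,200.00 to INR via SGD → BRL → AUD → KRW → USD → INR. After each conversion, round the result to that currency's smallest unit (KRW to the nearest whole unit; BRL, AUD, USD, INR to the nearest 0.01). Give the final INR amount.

SGD 91,200.00 ÷ 0.270442 = BRL 337,225.73
BRL 337,225.73 ÷ 3.31823 = AUD 101,628.20
AUD 101,628.20 × 943.845 = KRW 95,921,268
KRW 95,921,268 × 0.000721236 = USD 69,181.87
USD 69,181.87 × 76.8036 = INR 5,313,416.67

INR 5,313,416.67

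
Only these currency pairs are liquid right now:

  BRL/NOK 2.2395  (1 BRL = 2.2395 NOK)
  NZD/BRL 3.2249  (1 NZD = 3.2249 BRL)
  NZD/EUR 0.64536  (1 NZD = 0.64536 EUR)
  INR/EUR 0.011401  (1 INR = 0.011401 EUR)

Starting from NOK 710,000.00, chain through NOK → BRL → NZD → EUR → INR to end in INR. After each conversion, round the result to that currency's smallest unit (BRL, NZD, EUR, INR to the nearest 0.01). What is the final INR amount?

INR 5,564,807.47

NOK 710,000.00 ÷ 2.2395 = BRL 317,035.05
BRL 317,035.05 ÷ 3.2249 = NZD 98,308.49
NZD 98,308.49 × 0.64536 = EUR 63,444.37
EUR 63,444.37 ÷ 0.011401 = INR 5,564,807.47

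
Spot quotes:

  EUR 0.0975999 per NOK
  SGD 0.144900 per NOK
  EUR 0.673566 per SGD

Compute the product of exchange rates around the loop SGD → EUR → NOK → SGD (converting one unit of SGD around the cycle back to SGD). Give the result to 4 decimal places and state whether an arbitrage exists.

1.0000 (no arbitrage)

Around SGD → EUR → NOK → SGD: 1 × 0.673566 ÷ 0.0975999 × 0.144900 = 0.999998
Product ≈ 1 (deviation 0.000%, within rounding noise).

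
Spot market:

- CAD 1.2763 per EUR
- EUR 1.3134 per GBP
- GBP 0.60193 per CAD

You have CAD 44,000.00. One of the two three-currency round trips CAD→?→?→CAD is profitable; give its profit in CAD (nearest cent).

Profit: CAD 396.47

Profitable loop is CAD → GBP → EUR → CAD:
CAD 44,000.00 × 0.60193 = GBP 26,484.92
GBP 26,484.92 × 1.3134 = EUR 34,785.29
EUR 34,785.29 × 1.2763 = CAD 44,396.47
Profit = CAD 44,396.47 − CAD 44,000.00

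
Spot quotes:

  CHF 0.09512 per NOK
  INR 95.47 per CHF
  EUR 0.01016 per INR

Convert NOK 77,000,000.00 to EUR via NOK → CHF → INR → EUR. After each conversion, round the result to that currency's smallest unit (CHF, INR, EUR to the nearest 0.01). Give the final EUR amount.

EUR 7,104,331.16

NOK 77,000,000.00 × 0.09512 = CHF 7,324,240.00
CHF 7,324,240.00 × 95.47 = INR 699,245,192.80
INR 699,245,192.80 × 0.01016 = EUR 7,104,331.16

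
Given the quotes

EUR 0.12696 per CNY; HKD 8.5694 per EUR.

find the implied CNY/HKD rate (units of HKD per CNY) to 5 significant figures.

1 CNY × 0.12696 = 0.12696 EUR
0.12696 EUR × 8.5694 = 1.08797 HKD

CNY/HKD = 1.0880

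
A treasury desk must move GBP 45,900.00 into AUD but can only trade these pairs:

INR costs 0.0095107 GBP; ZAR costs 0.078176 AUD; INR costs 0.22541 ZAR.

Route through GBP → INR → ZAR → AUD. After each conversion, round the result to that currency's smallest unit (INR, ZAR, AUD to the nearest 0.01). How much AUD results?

AUD 85,044.62

GBP 45,900.00 ÷ 0.0095107 = INR 4,826,143.19
INR 4,826,143.19 × 0.22541 = ZAR 1,087,860.94
ZAR 1,087,860.94 × 0.078176 = AUD 85,044.62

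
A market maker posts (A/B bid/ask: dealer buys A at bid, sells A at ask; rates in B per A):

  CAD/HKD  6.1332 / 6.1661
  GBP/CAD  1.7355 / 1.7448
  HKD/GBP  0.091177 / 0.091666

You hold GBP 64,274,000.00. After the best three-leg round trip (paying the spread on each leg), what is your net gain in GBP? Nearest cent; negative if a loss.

Best loop GBP → HKD → CAD → GBP:
GBP 64,274,000.00 ÷ 0.091666 (buy HKD at ask) = HKD 701,176,008.55
HKD 701,176,008.55 ÷ 6.1661 (buy CAD at ask) = CAD 113,714,667.06
CAD 113,714,667.06 ÷ 1.7448 (buy GBP at ask) = GBP 65,173,468.05

Net profit: GBP 899,468.05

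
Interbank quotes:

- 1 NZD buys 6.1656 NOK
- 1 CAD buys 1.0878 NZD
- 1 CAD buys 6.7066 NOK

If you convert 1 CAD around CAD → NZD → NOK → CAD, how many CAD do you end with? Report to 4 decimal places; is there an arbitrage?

Around CAD → NZD → NOK → CAD: 1 × 1.0878 × 6.1656 ÷ 6.7066 = 1.000051
Product ≈ 1 (deviation 0.005%, within rounding noise).

1.0001 (no arbitrage)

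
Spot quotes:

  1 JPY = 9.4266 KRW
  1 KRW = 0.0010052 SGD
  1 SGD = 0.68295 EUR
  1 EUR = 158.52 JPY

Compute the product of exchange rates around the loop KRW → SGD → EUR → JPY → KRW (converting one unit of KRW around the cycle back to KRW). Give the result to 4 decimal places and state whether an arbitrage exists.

Around KRW → SGD → EUR → JPY → KRW: 1 × 0.0010052 × 0.68295 × 158.52 × 9.4266 = 1.025842
Product > 1; profitable direction is KRW → SGD → EUR → JPY → KRW.

1.0258 (arbitrage exists)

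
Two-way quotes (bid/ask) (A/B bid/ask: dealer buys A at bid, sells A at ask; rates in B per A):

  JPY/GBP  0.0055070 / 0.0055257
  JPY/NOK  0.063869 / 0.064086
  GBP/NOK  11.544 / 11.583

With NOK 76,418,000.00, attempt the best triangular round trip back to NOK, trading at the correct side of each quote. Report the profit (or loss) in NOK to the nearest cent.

Best loop NOK → GBP → JPY → NOK:
NOK 76,418,000.00 ÷ 11.583 (buy GBP at ask) = GBP 6,597,427.26
GBP 6,597,427.26 ÷ 0.0055257 (buy JPY at ask) = JPY 1,193,953,212
JPY 1,193,953,212 × 0.063869 (sell JPY at bid) = NOK 76,256,597.70

Net result: NOK -161,402.30 (no profitable arbitrage after spreads)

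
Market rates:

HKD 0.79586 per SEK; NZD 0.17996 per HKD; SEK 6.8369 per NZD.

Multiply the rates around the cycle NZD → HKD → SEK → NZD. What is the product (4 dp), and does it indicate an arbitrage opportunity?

1.0212 (arbitrage exists)

Around NZD → HKD → SEK → NZD: 1 ÷ 0.17996 ÷ 0.79586 ÷ 6.8369 = 1.021241
Product > 1; profitable direction is NZD → HKD → SEK → NZD.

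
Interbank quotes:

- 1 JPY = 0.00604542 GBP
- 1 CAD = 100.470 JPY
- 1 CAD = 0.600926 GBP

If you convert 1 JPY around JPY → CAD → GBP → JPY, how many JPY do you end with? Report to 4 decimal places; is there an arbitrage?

0.9894 (arbitrage exists)

Around JPY → CAD → GBP → JPY: 1 ÷ 100.470 × 0.600926 ÷ 0.00604542 = 0.989369
Product < 1; profitable direction is JPY → GBP → CAD → JPY.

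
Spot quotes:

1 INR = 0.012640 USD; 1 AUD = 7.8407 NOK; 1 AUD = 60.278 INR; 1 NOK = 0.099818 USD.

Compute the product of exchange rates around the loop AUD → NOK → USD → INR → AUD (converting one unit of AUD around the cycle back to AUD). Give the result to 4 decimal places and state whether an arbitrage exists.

Around AUD → NOK → USD → INR → AUD: 1 × 7.8407 × 0.099818 ÷ 0.012640 ÷ 60.278 = 1.027207
Product > 1; profitable direction is AUD → NOK → USD → INR → AUD.

1.0272 (arbitrage exists)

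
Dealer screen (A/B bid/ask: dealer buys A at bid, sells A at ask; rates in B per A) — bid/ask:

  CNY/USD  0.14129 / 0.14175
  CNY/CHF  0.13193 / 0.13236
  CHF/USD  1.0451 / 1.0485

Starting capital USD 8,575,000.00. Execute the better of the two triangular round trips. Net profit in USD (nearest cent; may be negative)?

Net profit: USD 155,122.96

Best loop USD → CHF → CNY → USD:
USD 8,575,000.00 ÷ 1.0485 (buy CHF at ask) = CHF 8,178,350.02
CHF 8,178,350.02 ÷ 0.13236 (buy CNY at ask) = CNY 61,788,682.56
CNY 61,788,682.56 × 0.14129 (sell CNY at bid) = USD 8,730,122.96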